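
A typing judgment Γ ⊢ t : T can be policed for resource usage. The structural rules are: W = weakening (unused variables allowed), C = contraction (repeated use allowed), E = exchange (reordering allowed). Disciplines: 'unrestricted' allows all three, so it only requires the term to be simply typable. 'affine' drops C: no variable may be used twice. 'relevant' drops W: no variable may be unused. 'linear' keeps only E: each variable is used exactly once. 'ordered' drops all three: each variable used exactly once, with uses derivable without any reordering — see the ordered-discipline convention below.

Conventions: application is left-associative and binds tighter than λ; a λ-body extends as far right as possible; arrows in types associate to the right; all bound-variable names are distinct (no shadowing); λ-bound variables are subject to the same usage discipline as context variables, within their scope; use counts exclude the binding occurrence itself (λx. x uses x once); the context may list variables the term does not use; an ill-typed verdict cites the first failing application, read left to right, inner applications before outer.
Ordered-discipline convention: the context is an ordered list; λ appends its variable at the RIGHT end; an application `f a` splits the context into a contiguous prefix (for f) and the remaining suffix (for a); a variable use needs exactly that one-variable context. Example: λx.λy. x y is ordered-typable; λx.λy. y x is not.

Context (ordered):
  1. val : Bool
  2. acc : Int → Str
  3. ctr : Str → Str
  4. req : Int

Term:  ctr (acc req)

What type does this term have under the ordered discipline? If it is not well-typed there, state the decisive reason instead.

not well-typed under ordered — unused: val — weakening required
use counts: val=0; acc=1; ctr=1; req=1
order of uses: ctr, acc, req
typing: the term checks, with type Str
across the five disciplines: ordered ✗ · linear ✗ · affine ✓ · relevant ✗ · unrestricted ✓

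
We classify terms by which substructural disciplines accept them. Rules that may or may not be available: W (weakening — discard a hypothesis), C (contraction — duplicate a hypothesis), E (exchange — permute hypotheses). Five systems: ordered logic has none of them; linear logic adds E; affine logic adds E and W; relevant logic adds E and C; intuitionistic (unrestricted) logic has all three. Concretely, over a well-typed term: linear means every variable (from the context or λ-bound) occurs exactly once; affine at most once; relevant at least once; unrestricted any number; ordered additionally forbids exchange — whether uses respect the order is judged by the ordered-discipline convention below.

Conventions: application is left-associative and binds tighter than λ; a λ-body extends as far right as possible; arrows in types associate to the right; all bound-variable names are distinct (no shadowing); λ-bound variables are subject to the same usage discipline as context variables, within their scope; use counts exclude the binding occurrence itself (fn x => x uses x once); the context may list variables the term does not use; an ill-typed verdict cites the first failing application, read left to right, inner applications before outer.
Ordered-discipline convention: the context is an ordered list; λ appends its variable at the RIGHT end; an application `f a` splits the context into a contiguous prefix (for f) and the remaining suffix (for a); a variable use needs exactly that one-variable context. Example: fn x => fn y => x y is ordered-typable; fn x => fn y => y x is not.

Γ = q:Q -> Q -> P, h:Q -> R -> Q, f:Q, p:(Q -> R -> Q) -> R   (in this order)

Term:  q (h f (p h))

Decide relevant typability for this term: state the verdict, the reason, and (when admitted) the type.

yes — at least one use each (q, h, f, p); term : Q -> P
usage: q=1, h=2, f=1, p=1
left-to-right use order: q, h, f, p, h
typing: well-typed at Q -> P
per-discipline verdicts: ordered ✗ · linear ✗ · affine ✗ · relevant ✓ · unrestricted ✓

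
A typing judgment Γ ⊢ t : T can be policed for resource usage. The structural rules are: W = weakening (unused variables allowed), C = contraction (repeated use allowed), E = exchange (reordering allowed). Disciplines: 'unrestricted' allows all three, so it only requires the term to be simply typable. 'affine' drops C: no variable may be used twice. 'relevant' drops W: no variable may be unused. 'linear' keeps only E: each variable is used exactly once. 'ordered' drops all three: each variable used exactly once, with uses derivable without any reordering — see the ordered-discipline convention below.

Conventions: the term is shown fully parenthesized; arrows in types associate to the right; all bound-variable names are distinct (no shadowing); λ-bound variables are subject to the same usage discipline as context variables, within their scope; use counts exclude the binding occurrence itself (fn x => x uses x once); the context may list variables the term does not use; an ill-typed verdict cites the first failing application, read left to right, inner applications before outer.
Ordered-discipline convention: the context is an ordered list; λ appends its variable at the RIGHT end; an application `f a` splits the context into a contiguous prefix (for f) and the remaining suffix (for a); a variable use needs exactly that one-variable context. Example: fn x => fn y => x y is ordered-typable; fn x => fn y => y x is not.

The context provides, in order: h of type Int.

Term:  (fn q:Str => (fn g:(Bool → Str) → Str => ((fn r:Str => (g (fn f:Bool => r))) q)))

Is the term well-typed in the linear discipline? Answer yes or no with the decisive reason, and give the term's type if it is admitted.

no — unused: h, f — weakening required
variable uses: h ×0, q (λ-bound) ×1, g (λ-bound) ×1, r (λ-bound) ×1, f (λ-bound) ×0
order of uses: g, r, q
typing: the term checks, with type Str → ((Bool → Str) → Str) → Str
across the five disciplines: ordered ✗ | linear ✗ | affine ✓ | relevant ✗ | unrestricted ✓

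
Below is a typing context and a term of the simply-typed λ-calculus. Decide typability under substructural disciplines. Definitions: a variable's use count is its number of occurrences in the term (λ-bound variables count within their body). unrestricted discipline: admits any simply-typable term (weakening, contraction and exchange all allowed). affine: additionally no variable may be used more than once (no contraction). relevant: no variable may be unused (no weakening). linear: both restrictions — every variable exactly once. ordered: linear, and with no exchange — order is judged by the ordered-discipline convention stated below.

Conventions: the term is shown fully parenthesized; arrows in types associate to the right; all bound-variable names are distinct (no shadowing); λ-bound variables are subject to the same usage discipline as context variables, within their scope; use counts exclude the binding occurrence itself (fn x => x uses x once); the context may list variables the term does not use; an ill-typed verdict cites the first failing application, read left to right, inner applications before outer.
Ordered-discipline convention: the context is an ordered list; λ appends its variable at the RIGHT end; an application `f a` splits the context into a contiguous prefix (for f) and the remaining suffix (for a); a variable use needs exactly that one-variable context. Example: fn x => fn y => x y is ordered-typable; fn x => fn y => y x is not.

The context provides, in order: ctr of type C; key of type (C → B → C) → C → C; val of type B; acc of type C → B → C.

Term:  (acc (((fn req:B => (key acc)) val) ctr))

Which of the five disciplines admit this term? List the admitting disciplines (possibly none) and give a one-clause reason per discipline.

admitting disciplines: unrestricted
counts: ctr: 1, key: 1, val: 1, acc: 2, req (λ-bound): 0
uses in reading order: acc, key, acc, val, ctr
typing: well-typed — term : B → C
ordered: ✗, needs contraction — acc ×2; needs weakening: req unused
linear: ✗, needs contraction — acc ×2; needs weakening: req unused
affine: ✗, needs contraction — acc ×2
relevant: ✗, needs weakening: req unused
unrestricted: ✓, type-checks (B → C) and nothing is barred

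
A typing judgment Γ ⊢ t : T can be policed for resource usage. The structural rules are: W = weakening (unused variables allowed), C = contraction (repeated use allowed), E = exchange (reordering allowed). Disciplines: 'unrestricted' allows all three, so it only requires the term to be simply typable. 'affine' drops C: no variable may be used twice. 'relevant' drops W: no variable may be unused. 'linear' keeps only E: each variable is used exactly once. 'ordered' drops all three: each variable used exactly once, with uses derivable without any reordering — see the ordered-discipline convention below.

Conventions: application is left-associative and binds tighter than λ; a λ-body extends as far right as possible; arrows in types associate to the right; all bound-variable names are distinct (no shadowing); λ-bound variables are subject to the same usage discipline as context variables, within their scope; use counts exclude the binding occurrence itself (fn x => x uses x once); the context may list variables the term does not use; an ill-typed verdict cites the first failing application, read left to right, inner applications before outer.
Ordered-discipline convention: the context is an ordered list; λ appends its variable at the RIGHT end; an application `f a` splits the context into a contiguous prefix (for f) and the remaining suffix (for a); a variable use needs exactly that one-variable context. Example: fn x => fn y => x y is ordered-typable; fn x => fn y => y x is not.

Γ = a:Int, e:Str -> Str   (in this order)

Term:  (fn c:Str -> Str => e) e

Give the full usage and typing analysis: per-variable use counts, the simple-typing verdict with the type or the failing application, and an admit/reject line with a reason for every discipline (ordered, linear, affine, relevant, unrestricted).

usage: a ×0; e ×2; c [bound] ×0
use order (left to right): e, e
typing: ✓ — Str -> Str
ordered: ✗, repeated use of e ×2; a, c never used (weakening)
linear: ✗, repeated use of e ×2; a, c never used (weakening)
affine: ✗, repeated use of e ×2
relevant: ✗, a, c never used (weakening)
unrestricted: ✓, simply typable at Str -> Str; W, C, E all held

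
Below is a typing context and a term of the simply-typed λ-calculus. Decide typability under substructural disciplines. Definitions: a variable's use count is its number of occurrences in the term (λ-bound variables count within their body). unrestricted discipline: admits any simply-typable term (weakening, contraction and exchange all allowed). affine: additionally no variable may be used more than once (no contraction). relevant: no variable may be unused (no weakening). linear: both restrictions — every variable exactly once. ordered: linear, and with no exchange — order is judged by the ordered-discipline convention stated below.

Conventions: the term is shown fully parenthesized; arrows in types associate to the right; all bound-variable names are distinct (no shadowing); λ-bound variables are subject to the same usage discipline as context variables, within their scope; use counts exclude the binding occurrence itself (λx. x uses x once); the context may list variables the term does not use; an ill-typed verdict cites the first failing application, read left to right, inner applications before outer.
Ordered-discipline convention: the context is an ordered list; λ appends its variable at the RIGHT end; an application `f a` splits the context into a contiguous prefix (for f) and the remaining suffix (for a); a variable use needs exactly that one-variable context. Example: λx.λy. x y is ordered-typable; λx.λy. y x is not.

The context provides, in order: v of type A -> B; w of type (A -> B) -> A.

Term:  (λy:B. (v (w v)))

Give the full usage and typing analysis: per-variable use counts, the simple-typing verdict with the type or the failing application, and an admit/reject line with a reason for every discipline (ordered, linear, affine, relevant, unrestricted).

use counts: v=2; w=1; y [bound]=0
uses in reading order: v, w, v
typing: the term checks, with type B -> B
ordered: ✗, v ×2 used more than once (contraction); unused: y — weakening required
linear: ✗, v ×2 used more than once (contraction); unused: y — weakening required
affine: ✗, v ×2 used more than once (contraction)
relevant: ✗, unused: y — weakening required
unrestricted: ✓, simply typable at B -> B; W, C, E all held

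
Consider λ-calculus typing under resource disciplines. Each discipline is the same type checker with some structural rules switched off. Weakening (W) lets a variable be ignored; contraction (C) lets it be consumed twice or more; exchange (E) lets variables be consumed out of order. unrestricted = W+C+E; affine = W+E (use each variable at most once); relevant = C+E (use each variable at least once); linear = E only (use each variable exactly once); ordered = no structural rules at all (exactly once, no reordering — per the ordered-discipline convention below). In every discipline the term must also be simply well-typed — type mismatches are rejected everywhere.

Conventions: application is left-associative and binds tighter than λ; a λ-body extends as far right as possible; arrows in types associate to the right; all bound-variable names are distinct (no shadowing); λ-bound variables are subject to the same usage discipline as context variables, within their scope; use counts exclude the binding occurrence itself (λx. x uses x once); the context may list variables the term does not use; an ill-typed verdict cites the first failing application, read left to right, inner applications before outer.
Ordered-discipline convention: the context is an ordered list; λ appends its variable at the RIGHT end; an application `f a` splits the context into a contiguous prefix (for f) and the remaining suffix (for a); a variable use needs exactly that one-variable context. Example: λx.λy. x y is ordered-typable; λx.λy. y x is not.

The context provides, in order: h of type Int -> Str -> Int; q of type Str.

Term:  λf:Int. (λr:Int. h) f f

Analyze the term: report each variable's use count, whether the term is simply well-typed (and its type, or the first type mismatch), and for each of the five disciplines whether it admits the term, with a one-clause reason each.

variable uses: h=1, q=0, f (bound)=2, r (bound)=0
left-to-right use order: h, f, f
typing: ✓ — Int -> Str -> Int
ordered: ✗, uses contraction: f ×2; unused: q, r — weakening required
linear: ✗, uses contraction: f ×2; unused: q, r — weakening required
affine: ✗, uses contraction: f ×2
relevant: ✗, unused: q, r — weakening required
unrestricted: ✓, simply typable at Int -> Str -> Int; W, C, E all held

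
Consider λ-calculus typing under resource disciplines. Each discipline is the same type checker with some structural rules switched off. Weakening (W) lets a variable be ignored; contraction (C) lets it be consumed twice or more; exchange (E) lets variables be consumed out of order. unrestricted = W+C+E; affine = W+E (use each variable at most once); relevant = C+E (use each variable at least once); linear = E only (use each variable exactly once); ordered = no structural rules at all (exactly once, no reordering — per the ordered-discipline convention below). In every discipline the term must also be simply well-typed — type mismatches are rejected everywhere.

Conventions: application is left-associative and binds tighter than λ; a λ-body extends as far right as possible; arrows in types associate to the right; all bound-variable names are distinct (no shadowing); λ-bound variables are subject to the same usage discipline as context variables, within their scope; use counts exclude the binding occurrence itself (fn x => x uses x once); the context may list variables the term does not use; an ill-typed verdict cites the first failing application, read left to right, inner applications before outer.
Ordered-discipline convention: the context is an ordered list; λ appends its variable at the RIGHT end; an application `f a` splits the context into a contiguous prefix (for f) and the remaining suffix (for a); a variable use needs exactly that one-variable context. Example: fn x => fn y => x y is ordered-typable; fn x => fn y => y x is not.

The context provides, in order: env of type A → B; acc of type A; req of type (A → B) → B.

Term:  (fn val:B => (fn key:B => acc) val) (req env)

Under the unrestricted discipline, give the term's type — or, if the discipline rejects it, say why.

term : A
use counts: env: 1×, acc: 1×, req: 1×, val (λ-bound): 1×, key (λ-bound): 0×
left-to-right use order: acc, val, req, env
typing: ✓ — A
per-discipline verdicts: ordered ✗; linear ✗; affine ✓; relevant ✗; unrestricted ✓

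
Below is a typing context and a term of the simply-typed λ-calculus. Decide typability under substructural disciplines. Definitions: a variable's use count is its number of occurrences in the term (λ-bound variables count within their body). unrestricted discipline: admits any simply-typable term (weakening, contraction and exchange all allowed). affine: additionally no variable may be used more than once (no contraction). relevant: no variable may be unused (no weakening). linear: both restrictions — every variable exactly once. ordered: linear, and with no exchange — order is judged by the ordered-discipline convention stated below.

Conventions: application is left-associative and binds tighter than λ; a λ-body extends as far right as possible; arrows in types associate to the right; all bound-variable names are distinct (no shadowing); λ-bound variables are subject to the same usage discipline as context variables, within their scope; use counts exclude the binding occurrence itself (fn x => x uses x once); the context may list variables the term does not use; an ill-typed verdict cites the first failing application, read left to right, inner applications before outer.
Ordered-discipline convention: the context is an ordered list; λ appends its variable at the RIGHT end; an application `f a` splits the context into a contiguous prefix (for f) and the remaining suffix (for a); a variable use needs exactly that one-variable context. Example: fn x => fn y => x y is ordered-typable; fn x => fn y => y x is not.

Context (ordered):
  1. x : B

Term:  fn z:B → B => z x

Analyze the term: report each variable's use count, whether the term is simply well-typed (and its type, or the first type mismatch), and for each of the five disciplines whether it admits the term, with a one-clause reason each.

usage: x ×1, z [bound] ×1
order of uses: z, x
typing: well-typed — term : (B → B) → B
ordered ✗ (use order z, x needs exchange)
linear ✓ (exactly-once usage across x, z)
affine ✓ (no duplicate uses among x, z)
relevant ✓ (every one of x, z appears)
unrestricted ✓ (typability at (B → B) → B is all that's needed)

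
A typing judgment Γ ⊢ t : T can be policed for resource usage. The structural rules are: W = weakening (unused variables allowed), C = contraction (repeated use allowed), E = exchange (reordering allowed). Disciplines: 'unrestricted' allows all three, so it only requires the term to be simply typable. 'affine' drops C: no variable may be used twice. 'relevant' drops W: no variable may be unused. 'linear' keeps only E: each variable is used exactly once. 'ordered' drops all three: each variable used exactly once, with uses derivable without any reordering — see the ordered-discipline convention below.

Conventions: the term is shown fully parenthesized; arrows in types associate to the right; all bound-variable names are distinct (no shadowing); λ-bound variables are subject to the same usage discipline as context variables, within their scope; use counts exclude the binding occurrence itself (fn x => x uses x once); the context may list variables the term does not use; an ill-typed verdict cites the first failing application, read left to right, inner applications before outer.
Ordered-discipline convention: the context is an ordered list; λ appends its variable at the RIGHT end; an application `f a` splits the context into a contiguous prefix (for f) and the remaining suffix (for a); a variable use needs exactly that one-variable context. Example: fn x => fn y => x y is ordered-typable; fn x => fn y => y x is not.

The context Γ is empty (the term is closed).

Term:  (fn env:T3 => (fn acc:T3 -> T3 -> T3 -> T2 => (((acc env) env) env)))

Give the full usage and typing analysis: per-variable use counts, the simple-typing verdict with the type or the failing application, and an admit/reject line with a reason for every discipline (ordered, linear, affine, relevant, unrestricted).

usage: env (bound): 3; acc (bound): 1
left-to-right use order: acc, env, env, env
typing: well-typed at T3 -> (T3 -> T3 -> T3 -> T2) -> T2
ordered ✗ (env ×3 used more than once (contraction))
linear ✗ (env ×3 used more than once (contraction))
affine ✗ (env ×3 used more than once (contraction))
relevant ✓ (at least one use each (env, acc))
unrestricted ✓ (simply typable at T3 -> (T3 -> T3 -> T3 -> T2) -> T2; W, C, E all held)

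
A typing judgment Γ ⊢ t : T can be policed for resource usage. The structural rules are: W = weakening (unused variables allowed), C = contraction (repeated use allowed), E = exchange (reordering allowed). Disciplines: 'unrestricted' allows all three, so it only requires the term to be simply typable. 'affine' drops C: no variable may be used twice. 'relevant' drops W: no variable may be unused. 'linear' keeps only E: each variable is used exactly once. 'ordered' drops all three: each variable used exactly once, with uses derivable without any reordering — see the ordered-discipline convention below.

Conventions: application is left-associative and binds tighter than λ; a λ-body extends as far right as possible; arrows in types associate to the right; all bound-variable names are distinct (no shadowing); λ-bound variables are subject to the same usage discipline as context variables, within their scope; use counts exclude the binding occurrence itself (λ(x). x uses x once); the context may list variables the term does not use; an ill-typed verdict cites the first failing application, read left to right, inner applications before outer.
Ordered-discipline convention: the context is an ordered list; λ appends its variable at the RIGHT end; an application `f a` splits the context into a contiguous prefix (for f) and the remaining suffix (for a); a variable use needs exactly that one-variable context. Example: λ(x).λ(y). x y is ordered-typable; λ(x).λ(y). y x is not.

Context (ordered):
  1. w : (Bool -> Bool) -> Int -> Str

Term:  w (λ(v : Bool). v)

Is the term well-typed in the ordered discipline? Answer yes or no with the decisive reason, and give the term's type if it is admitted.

yes — w, v: once each, no exchange needed; term : Int -> Str
counts: w=1; v [bound]=1
order of uses: w, v
typing: ✓ — Int -> Str
all disciplines: ordered ✓, linear ✓, affine ✓, relevant ✓, unrestricted ✓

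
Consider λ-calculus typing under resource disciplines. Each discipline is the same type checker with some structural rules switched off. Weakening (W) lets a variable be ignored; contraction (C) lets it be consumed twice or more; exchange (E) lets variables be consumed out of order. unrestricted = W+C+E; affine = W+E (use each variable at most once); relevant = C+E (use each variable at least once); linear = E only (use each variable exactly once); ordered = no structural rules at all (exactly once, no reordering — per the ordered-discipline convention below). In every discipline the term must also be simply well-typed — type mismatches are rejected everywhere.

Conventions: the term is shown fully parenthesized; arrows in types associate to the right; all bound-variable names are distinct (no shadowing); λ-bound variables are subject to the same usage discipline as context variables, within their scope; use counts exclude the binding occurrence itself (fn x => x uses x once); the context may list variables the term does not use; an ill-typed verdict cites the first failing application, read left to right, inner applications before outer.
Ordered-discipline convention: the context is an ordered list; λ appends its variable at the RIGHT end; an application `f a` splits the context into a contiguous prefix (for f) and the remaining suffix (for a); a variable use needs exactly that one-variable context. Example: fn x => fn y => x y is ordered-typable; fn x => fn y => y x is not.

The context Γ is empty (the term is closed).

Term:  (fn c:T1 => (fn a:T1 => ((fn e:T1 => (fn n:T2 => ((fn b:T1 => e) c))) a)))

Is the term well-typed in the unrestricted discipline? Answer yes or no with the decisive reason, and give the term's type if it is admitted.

yes — well-typed at T1 → T1 → T2 → T1; no restrictions here; term : T1 → T1 → T2 → T1
counts: c [bound]: 1, a [bound]: 1, e [bound]: 1, n [bound]: 0, b [bound]: 0
use order (left to right): e, c, a
typing: ✓ — T1 → T1 → T2 → T1
across the five disciplines: ordered ✗ · linear ✗ · affine ✓ · relevant ✗ · unrestricted ✓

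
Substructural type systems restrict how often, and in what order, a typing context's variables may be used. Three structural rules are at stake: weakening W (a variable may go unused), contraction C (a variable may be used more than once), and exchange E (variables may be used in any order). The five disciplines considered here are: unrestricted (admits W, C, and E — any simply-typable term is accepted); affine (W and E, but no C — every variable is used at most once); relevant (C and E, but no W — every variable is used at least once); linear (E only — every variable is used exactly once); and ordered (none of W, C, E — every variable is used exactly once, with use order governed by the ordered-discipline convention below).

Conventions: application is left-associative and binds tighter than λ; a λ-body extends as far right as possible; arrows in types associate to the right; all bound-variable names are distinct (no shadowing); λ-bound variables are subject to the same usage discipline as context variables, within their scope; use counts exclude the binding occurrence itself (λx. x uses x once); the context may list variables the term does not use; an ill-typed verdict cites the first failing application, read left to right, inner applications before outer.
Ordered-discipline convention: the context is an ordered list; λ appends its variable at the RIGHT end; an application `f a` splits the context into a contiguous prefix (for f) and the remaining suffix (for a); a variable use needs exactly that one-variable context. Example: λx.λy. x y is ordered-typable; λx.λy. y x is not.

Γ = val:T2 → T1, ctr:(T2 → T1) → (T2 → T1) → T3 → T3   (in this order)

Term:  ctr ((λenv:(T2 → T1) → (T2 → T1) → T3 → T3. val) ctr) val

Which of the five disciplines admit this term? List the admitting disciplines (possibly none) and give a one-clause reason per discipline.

admitting disciplines: unrestricted
variable uses: val: 2, ctr: 2, env (λ-bound): 0
uses in reading order: ctr, val, ctr, val
typing: well-typed — term : T3 → T3
ordered ✗ (needs contraction — val ×2, ctr ×2; env never used (weakening))
linear ✗ (needs contraction — val ×2, ctr ×2; env never used (weakening))
affine ✗ (needs contraction — val ×2, ctr ×2)
relevant ✗ (env never used (weakening))
unrestricted ✓ (type-checks (T3 → T3) and nothing is barred)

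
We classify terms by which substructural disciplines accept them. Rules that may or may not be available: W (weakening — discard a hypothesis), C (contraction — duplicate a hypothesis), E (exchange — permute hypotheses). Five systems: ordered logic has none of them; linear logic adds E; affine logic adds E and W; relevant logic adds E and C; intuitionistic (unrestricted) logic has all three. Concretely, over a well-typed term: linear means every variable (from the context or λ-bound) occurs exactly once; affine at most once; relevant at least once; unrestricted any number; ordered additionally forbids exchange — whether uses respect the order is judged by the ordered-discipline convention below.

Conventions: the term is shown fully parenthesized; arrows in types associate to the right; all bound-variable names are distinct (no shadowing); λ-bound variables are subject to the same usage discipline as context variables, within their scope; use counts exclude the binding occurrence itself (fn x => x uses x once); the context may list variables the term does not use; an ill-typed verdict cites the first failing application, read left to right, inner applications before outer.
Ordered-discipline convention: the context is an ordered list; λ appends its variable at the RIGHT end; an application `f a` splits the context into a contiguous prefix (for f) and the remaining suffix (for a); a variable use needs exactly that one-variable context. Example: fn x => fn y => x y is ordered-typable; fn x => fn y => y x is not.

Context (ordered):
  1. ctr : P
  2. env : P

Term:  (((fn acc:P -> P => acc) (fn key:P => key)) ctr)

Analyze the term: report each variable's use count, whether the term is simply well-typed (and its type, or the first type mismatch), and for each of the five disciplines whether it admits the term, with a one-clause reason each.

usage: ctr: 1×, env: 0×, acc (λ-bound): 1×, key (λ-bound): 1×
uses in reading order: acc, key, ctr
typing: well-typed — term : P
ordered: ✗, env left unused
linear: ✗, env left unused
affine: ✓, ctr, env, acc, key: no repeats, contraction unneeded
relevant: ✗, env left unused
unrestricted: ✓, typability at P is all that's needed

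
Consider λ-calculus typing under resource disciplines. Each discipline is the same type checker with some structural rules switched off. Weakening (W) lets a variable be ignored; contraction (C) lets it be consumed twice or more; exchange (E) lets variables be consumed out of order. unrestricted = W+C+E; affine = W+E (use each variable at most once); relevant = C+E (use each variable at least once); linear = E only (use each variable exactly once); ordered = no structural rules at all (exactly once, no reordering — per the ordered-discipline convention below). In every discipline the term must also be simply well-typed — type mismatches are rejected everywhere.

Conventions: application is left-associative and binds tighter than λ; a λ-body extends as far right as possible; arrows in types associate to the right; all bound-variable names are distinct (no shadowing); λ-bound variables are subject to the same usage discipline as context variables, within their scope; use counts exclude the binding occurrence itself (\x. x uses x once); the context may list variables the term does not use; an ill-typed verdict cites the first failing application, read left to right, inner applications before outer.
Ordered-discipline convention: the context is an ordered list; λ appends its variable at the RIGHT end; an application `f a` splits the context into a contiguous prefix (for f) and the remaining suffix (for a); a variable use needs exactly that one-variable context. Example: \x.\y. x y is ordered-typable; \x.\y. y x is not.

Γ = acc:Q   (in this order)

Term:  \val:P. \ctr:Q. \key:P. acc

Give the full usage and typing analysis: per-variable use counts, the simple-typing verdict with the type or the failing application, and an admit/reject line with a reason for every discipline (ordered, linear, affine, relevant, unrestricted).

counts: acc=1; val (bound)=0; ctr (bound)=0; key (bound)=0
use order (left to right): acc
typing: well-typed — term : P → Q → P → Q
ordered: ✗, val, ctr, key never used (weakening)
linear: ✗, val, ctr, key never used (weakening)
affine: ✓, acc, val, ctr, key: no repeats, contraction unneeded
relevant: ✗, val, ctr, key never used (weakening)
unrestricted: ✓, simply typable at P → Q → P → Q; W, C, E all held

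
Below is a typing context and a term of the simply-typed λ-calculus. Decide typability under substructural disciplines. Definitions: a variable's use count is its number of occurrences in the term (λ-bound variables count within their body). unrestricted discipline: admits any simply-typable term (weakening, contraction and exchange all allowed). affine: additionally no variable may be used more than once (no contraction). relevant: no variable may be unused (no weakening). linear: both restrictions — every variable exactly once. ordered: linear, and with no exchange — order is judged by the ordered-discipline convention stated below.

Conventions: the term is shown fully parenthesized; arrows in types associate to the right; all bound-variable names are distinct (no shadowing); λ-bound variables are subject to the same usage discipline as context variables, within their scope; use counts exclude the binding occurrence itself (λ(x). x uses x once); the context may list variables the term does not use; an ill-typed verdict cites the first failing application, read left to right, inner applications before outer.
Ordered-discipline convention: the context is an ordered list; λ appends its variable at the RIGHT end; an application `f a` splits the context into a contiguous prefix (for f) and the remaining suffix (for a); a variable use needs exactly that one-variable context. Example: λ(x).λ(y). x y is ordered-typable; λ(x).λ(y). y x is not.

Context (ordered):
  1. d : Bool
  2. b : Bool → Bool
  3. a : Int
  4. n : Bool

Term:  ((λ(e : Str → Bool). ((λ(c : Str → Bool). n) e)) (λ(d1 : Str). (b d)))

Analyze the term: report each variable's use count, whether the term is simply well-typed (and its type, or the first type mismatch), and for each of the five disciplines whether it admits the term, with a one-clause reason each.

use counts: d=1, b=1, a=0, n=1, e [bound]=1, c [bound]=0, d1 [bound]=0
use order (left to right): n, e, b, d
typing: well-typed at Bool
ordered: ✗ — a, c, d1 left unused
linear: ✗ — a, c, d1 left unused
affine: ✓ — at most one use each (d, b, a, n, e, c, d1)
relevant: ✗ — a, c, d1 left unused
unrestricted: ✓ — type-checks (Bool) and nothing is barred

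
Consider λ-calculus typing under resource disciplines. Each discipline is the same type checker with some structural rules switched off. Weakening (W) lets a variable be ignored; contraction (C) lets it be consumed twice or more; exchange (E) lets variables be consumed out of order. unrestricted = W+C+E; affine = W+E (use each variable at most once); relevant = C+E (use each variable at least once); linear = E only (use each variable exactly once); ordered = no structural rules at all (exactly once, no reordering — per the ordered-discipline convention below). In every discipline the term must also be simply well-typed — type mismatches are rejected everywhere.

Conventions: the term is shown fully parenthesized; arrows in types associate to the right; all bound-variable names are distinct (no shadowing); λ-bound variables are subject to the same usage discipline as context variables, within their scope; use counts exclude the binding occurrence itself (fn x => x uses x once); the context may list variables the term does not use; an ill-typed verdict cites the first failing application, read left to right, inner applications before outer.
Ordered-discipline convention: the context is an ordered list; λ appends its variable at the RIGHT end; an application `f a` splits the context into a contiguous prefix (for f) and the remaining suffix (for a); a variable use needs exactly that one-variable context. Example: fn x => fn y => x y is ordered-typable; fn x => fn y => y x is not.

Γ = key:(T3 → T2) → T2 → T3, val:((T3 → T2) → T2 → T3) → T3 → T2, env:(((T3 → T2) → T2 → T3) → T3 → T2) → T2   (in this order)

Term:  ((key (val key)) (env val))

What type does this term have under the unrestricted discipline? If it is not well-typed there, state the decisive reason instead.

term : T3
usage: key=2, val=2, env=1
left-to-right use order: key, val, key, env, val
typing: well-typed at T3
per-discipline verdicts: ordered ✗ | linear ✗ | affine ✗ | relevant ✓ | unrestricted ✓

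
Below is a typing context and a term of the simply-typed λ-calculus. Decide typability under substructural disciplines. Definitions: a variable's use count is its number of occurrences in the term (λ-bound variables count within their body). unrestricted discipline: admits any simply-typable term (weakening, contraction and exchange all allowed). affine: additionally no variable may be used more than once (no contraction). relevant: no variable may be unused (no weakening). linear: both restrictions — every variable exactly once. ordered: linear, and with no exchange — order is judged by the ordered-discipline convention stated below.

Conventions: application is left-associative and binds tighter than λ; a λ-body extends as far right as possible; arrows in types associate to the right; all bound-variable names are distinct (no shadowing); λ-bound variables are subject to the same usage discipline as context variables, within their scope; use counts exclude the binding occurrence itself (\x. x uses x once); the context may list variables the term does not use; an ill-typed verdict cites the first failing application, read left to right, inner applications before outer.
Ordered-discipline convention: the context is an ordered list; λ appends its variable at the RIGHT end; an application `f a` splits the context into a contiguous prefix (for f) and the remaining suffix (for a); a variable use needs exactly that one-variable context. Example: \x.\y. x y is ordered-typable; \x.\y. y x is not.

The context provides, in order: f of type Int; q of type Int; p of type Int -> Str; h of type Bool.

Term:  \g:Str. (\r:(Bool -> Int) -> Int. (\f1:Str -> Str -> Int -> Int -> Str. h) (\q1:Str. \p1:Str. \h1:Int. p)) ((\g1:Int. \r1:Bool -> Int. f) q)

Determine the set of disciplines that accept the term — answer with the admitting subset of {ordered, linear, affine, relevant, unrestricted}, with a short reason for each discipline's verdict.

admitted by: affine, unrestricted
variable uses: f: 1×, q: 1×, p: 1×, h: 1×, g (bound): 0×, r (bound): 0×, f1 (bound): 0×, q1 (bound): 0×, p1 (bound): 0×, h1 (bound): 0×, g1 (bound): 0×, r1 (bound): 0×
use order (left to right): h, p, f, q
typing: well-typed — term : Str -> Bool
ordered: ✗ — unused: g, r, f1, q1, p1, h1, g1, r1 — weakening required
linear: ✗ — unused: g, r, f1, q1, p1, h1, g1, r1 — weakening required
affine: ✓ — at most one use each (f, q, p, h, g, r, f1, q1, p1, h1, g1, r1)
relevant: ✗ — unused: g, r, f1, q1, p1, h1, g1, r1 — weakening required
unrestricted: ✓ — simply typable at Str -> Bool; W, C, E all held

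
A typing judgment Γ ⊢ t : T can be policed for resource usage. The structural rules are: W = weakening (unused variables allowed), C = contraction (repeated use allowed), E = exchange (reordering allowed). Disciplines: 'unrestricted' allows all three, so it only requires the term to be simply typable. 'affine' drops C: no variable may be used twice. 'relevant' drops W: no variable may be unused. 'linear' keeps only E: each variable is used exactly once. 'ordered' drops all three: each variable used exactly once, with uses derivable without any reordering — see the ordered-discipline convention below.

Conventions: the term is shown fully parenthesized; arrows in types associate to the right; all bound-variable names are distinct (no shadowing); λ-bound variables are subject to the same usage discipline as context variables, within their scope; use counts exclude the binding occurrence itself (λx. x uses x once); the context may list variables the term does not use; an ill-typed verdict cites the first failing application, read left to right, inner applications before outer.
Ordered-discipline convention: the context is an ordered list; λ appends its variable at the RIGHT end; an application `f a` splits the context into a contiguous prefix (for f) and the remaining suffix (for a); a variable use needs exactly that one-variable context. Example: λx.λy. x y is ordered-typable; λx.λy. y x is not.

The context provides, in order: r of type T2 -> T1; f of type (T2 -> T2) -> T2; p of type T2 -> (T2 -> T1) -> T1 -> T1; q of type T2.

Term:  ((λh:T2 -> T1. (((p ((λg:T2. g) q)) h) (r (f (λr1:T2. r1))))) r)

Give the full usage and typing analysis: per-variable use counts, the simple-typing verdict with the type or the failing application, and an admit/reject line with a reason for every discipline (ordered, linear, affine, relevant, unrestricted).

usage: r: 2×; f: 1×; p: 1×; q: 1×; h [bound]: 1×; g [bound]: 1×; r1 [bound]: 1×
use order (left to right): p, g, q, h, r, f, r1, r
typing: ✓ — T1
ordered: ✗, uses contraction: r ×2
linear: ✗, uses contraction: r ×2
affine: ✗, uses contraction: r ×2
relevant: ✓, every one of r, f, p, q, h, g, r1 appears
unrestricted: ✓, typability at T1 is all that's needed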